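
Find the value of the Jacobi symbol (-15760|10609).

1

Pull out -1: (-15760|10609) = (-1|10609)·(15760|10609). Since 10609 ≡ 1 (mod 4), (-1|10609) = +1. Now have (15760|10609).
Reduce the numerator: 15760 ≡ 5151 (mod 10609), so (15760|10609) = (5151|10609).
10609 ≡ 1 (mod 4), so quadratic reciprocity gives (5151|10609) = (10609|5151). Reduce: 10609 ≡ 307 (mod 5151). Now have (307|5151).
Both 307 ≡ 3 and 5151 ≡ 3 (mod 4), so reciprocity gives (307|5151) = -(5151|307). Reduce: 5151 ≡ 239 (mod 307). Now have -(239|307).
Both 239 ≡ 3 and 307 ≡ 3 (mod 4), so reciprocity gives (239|307) = -(307|239). Reduce: 307 ≡ 68 (mod 239). Now have (68|239).
Factor out 2: 68 = 2^2·17. Since 239 ≡ 7 (mod 8), (2|239) = +1, and (2|239)^2 = +1. Now have (17|239).
17 ≡ 1 (mod 4), so quadratic reciprocity gives (17|239) = (239|17). Reduce: 239 ≡ 1 (mod 17). Now have (1|17).
(1|17) = 1. Collecting the sign factors: 1.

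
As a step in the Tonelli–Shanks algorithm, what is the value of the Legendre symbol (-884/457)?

Reduce the numerator: -884 ≡ 30 (mod 457), so (-884/457) = (30/457).
Factor out 2: 30 = 2·15. Since 457 ≡ 1 (mod 8), (2/457) = +1. Now have (15/457).
457 ≡ 1 (mod 4), so quadratic reciprocity gives (15/457) = (457/15). Reduce: 457 ≡ 7 (mod 15). Now have (7/15).
Both 7 ≡ 3 and 15 ≡ 3 (mod 4), so reciprocity gives (7/15) = -(15/7). Reduce: 15 ≡ 1 (mod 7). Now have -(1/7).
(1/7) = 1. Collecting the sign factors: -1.

-1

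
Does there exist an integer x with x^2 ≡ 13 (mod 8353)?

(13/8353)
  = (8353/13)    [QR: 13 ≡ 1 mod 4, sign kept]
  = (7/13)    [8353 ≡ 7 mod 13]
  = (13/7)    [QR: 13 ≡ 1 mod 4, sign kept]
  = (6/7)    [13 ≡ 6 mod 7]
  = (3/7)    [7 ≡ 7 mod 8 ⇒ (2/7) = +1]
  = -(7/3)    [QR: both ≡ 3 mod 4, sign flips]
  = -(1/3)    [7 ≡ 1 mod 3]
  = -1    [(1/3) = 1]
The Legendre symbol is -1, so x^2 ≡ 13 (mod 8353) has no solution.

no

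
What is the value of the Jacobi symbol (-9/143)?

-1

(-9/143)
  = -(9/143)    [143 ≡ 3 mod 4 ⇒ (-1/143) = -1]
  = -(143/9)    [QR: 9 ≡ 1 mod 4, sign kept]
  = -(8/9)    [143 ≡ 8 mod 9]
  = -(1/9)    [9 ≡ 1 mod 8 ⇒ (2/9)^3 = +1]
  = -1    [(1/9) = 1]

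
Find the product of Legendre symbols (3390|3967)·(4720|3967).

1

By multiplicativity, (3390·4720|3967) = (3390|3967)·(4720|3967).
First factor (3390|3967):
(3390|3967)
  = (1695|3967)    [3967 ≡ 7 mod 8 ⇒ (2|3967) = +1]
  = -(3967|1695)    [QR: both ≡ 3 mod 4, sign flips]
  = -(577|1695)    [3967 ≡ 577 mod 1695]
  = -(1695|577)    [QR: 577 ≡ 1 mod 4, sign kept]
  = -(541|577)    [1695 ≡ 541 mod 577]
  = -(577|541)    [QR: 541 ≡ 1 mod 4, sign kept]
  = -(36|541)    [577 ≡ 36 mod 541]
  = -(9|541)    [541 ≡ 5 mod 8 ⇒ (2|541)^2 = +1]
  = -(541|9)    [QR: 9 ≡ 1 mod 4, sign kept]
  = -(1|9)    [541 ≡ 1 mod 9]
  = -1    [(1|9) = 1]
Second factor (4720|3967):
(4720|3967)
  = (753|3967)    [4720 ≡ 753 mod 3967]
  = (3967|753)    [QR: 753 ≡ 1 mod 4, sign kept]
  = (202|753)    [3967 ≡ 202 mod 753]
  = (101|753)    [753 ≡ 1 mod 8 ⇒ (2|753) = +1]
  = (753|101)    [QR: 101 ≡ 1 mod 4, sign kept]
  = (46|101)    [753 ≡ 46 mod 101]
  = -(23|101)    [101 ≡ 5 mod 8 ⇒ (2|101) = -1]
  = -(101|23)    [QR: 101 ≡ 1 mod 4, sign kept]
  = -(9|23)    [101 ≡ 9 mod 23]
  = -(23|9)    [QR: 9 ≡ 1 mod 4, sign kept]
  = -(5|9)    [23 ≡ 5 mod 9]
  = -(9|5)    [QR: 5 ≡ 1 mod 4, sign kept]
  = -(4|5)    [9 ≡ 4 mod 5]
  = -(1|5)    [5 ≡ 5 mod 8 ⇒ (2|5)^2 = +1]
  = -1    [(1|5) = 1]
Product: (-1)·(-1) = 1.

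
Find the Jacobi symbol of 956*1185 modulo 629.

By multiplicativity, (956·1185|629) = (956|629)·(1185|629).
First factor (956|629):
(956|629)
  = (327|629)    [956 ≡ 327 mod 629]
  = (629|327)    [QR: 629 ≡ 1 mod 4, sign kept]
  = (302|327)    [629 ≡ 302 mod 327]
  = (151|327)    [327 ≡ 7 mod 8 ⇒ (2|327) = +1]
  = -(327|151)    [QR: both ≡ 3 mod 4, sign flips]
  = -(25|151)    [327 ≡ 25 mod 151]
  = -(151|25)    [QR: 25 ≡ 1 mod 4, sign kept]
  = -(1|25)    [151 ≡ 1 mod 25]
  = -1    [(1|25) = 1]
Second factor (1185|629):
(1185|629)
  = (556|629)    [1185 ≡ 556 mod 629]
  = (139|629)    [629 ≡ 5 mod 8 ⇒ (2|629)^2 = +1]
  = (629|139)    [QR: 629 ≡ 1 mod 4, sign kept]
  = (73|139)    [629 ≡ 73 mod 139]
  = (139|73)    [QR: 73 ≡ 1 mod 4, sign kept]
  = (66|73)    [139 ≡ 66 mod 73]
  = (33|73)    [73 ≡ 1 mod 8 ⇒ (2|73) = +1]
  = (73|33)    [QR: 33 ≡ 1 mod 4, sign kept]
  = (7|33)    [73 ≡ 7 mod 33]
  = (33|7)    [QR: 33 ≡ 1 mod 4, sign kept]
  = (5|7)    [33 ≡ 5 mod 7]
  = (7|5)    [QR: 5 ≡ 1 mod 4, sign kept]
  = (2|5)    [7 ≡ 2 mod 5]
  = -(1|5)    [5 ≡ 5 mod 8 ⇒ (2|5) = -1]
  = -1    [(1|5) = 1]
Product: (-1)·(-1) = 1.

1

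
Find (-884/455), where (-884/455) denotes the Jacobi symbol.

(-884/455)
  = -(884/455)    [455 ≡ 3 mod 4 ⇒ (-1/455) = -1]
  = -(429/455)    [884 ≡ 429 mod 455]
  = -(455/429)    [QR: 429 ≡ 1 mod 4, sign kept]
  = -(26/429)    [455 ≡ 26 mod 429]
  = (13/429)    [429 ≡ 5 mod 8 ⇒ (2/429) = -1]
  = (429/13)    [QR: 13 ≡ 1 mod 4, sign kept]
  = (0/13)    [429 ≡ 0 mod 13]
  = 0    [numerator 0, gcd > 1]

0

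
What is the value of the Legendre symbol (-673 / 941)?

(-673 / 941)
  = (673 / 941)    [941 ≡ 1 mod 4 ⇒ (-1 / 941) = +1]
  = (941 / 673)    [QR: 673 ≡ 1 mod 4, sign kept]
  = (268 / 673)    [941 ≡ 268 mod 673]
  = (67 / 673)    [673 ≡ 1 mod 8 ⇒ (2 / 673)^2 = +1]
  = (673 / 67)    [QR: 673 ≡ 1 mod 4, sign kept]
  = (3 / 67)    [673 ≡ 3 mod 67]
  = -(67 / 3)    [QR: both ≡ 3 mod 4, sign flips]
  = -(1 / 3)    [67 ≡ 1 mod 3]
  = -1    [(1 / 3) = 1]

-1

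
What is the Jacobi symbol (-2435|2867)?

1

(-2435|2867)
  = (432|2867)    [-2435 ≡ 432 mod 2867]
  = (27|2867)    [2867 ≡ 3 mod 8 ⇒ (2|2867)^4 = +1]
  = -(2867|27)    [QR: both ≡ 3 mod 4, sign flips]
  = -(5|27)    [2867 ≡ 5 mod 27]
  = -(27|5)    [QR: 5 ≡ 1 mod 4, sign kept]
  = -(2|5)    [27 ≡ 2 mod 5]
  = (1|5)    [5 ≡ 5 mod 8 ⇒ (2|5) = -1]
  = 1    [(1|5) = 1]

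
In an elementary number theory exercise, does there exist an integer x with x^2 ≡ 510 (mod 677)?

(510|677)
  = -(255|677)    [677 ≡ 5 mod 8 ⇒ (2|677) = -1]
  = -(677|255)    [QR: 677 ≡ 1 mod 4, sign kept]
  = -(167|255)    [677 ≡ 167 mod 255]
  = (255|167)    [QR: both ≡ 3 mod 4, sign flips]
  = (88|167)    [255 ≡ 88 mod 167]
  = (11|167)    [167 ≡ 7 mod 8 ⇒ (2|167)^3 = +1]
  = -(167|11)    [QR: both ≡ 3 mod 4, sign flips]
  = -(2|11)    [167 ≡ 2 mod 11]
  = (1|11)    [11 ≡ 3 mod 8 ⇒ (2|11) = -1]
  = 1    [(1|11) = 1]
(510|677) = 1, and 677 is prime, so 510 is a quadratic residue mod 677.

yes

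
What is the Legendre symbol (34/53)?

Factor out 2: 34 = 2·17. Since 53 ≡ 5 (mod 8), (2/53) = -1. Now have -(17/53).
17 ≡ 1 (mod 4), so quadratic reciprocity gives (17/53) = (53/17). Reduce: 53 ≡ 2 (mod 17). Now have -(2/17).
Factor out 2: 2 = 2. Since 17 ≡ 1 (mod 8), (2/17) = +1. Now have -(1/17).
(1/17) = 1. Collecting the sign factors: -1.

-1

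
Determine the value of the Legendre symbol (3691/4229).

1

(3691/4229)
  = (4229/3691)    [QR: 4229 ≡ 1 mod 4, sign kept]
  = (538/3691)    [4229 ≡ 538 mod 3691]
  = -(269/3691)    [3691 ≡ 3 mod 8 ⇒ (2/3691) = -1]
  = -(3691/269)    [QR: 269 ≡ 1 mod 4, sign kept]
  = -(194/269)    [3691 ≡ 194 mod 269]
  = (97/269)    [269 ≡ 5 mod 8 ⇒ (2/269) = -1]
  = (269/97)    [QR: 97 ≡ 1 mod 4, sign kept]
  = (75/97)    [269 ≡ 75 mod 97]
  = (97/75)    [QR: 97 ≡ 1 mod 4, sign kept]
  = (22/75)    [97 ≡ 22 mod 75]
  = -(11/75)    [75 ≡ 3 mod 8 ⇒ (2/75) = -1]
  = (75/11)    [QR: both ≡ 3 mod 4, sign flips]
  = (9/11)    [75 ≡ 9 mod 11]
  = (11/9)    [QR: 9 ≡ 1 mod 4, sign kept]
  = (2/9)    [11 ≡ 2 mod 9]
  = (1/9)    [9 ≡ 1 mod 8 ⇒ (2/9) = +1]
  = 1    [(1/9) = 1]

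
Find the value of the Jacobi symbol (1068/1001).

-1

(1068/1001)
  = (67/1001)    [1068 ≡ 67 mod 1001]
  = (1001/67)    [QR: 1001 ≡ 1 mod 4, sign kept]
  = (63/67)    [1001 ≡ 63 mod 67]
  = -(67/63)    [QR: both ≡ 3 mod 4, sign flips]
  = -(4/63)    [67 ≡ 4 mod 63]
  = -(1/63)    [63 ≡ 7 mod 8 ⇒ (2/63)^2 = +1]
  = -1    [(1/63) = 1]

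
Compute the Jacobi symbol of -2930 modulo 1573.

-1

(-2930 / 1573)
  = (216 / 1573)    [-2930 ≡ 216 mod 1573]
  = -(27 / 1573)    [1573 ≡ 5 mod 8 ⇒ (2 / 1573)^3 = -1]
  = -(1573 / 27)    [QR: 1573 ≡ 1 mod 4, sign kept]
  = -(7 / 27)    [1573 ≡ 7 mod 27]
  = (27 / 7)    [QR: both ≡ 3 mod 4, sign flips]
  = (6 / 7)    [27 ≡ 6 mod 7]
  = (3 / 7)    [7 ≡ 7 mod 8 ⇒ (2 / 7) = +1]
  = -(7 / 3)    [QR: both ≡ 3 mod 4, sign flips]
  = -(1 / 3)    [7 ≡ 1 mod 3]
  = -1    [(1 / 3) = 1]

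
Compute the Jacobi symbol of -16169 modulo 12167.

(-16169/12167)
  = (8165/12167)    [-16169 ≡ 8165 mod 12167]
  = (12167/8165)    [QR: 8165 ≡ 1 mod 4, sign kept]
  = (4002/8165)    [12167 ≡ 4002 mod 8165]
  = -(2001/8165)    [8165 ≡ 5 mod 8 ⇒ (2/8165) = -1]
  = -(8165/2001)    [QR: 2001 ≡ 1 mod 4, sign kept]
  = -(161/2001)    [8165 ≡ 161 mod 2001]
  = -(2001/161)    [QR: 161 ≡ 1 mod 4, sign kept]
  = -(69/161)    [2001 ≡ 69 mod 161]
  = -(161/69)    [QR: 69 ≡ 1 mod 4, sign kept]
  = -(23/69)    [161 ≡ 23 mod 69]
  = -(69/23)    [QR: 69 ≡ 1 mod 4, sign kept]
  = -(0/23)    [69 ≡ 0 mod 23]
  = 0    [numerator 0, gcd > 1]

0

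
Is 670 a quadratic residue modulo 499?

no

(670/499)
  = (171/499)    [670 ≡ 171 mod 499]
  = -(499/171)    [QR: both ≡ 3 mod 4, sign flips]
  = -(157/171)    [499 ≡ 157 mod 171]
  = -(171/157)    [QR: 157 ≡ 1 mod 4, sign kept]
  = -(14/157)    [171 ≡ 14 mod 157]
  = (7/157)    [157 ≡ 5 mod 8 ⇒ (2/157) = -1]
  = (157/7)    [QR: 157 ≡ 1 mod 4, sign kept]
  = (3/7)    [157 ≡ 3 mod 7]
  = -(7/3)    [QR: both ≡ 3 mod 4, sign flips]
  = -(1/3)    [7 ≡ 1 mod 3]
  = -1    [(1/3) = 1]
(670/499) = -1, and 499 is prime, so 670 is not a quadratic residue mod 499.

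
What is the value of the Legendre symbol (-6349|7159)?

Pull out -1: (-6349|7159) = (-1|7159)·(6349|7159). Since 7159 ≡ 3 (mod 4), (-1|7159) = -1. Now have -(6349|7159).
6349 ≡ 1 (mod 4), so quadratic reciprocity gives (6349|7159) = (7159|6349). Reduce: 7159 ≡ 810 (mod 6349). Now have -(810|6349).
Factor out 2: 810 = 2·405. Since 6349 ≡ 5 (mod 8), (2|6349) = -1. Now have (405|6349).
405 ≡ 1 (mod 4), so quadratic reciprocity gives (405|6349) = (6349|405). Reduce: 6349 ≡ 274 (mod 405). Now have (274|405).
Factor out 2: 274 = 2·137. Since 405 ≡ 5 (mod 8), (2|405) = -1. Now have -(137|405).
137 ≡ 1 (mod 4), so quadratic reciprocity gives (137|405) = (405|137). Reduce: 405 ≡ 131 (mod 137). Now have -(131|137).
137 ≡ 1 (mod 4), so quadratic reciprocity gives (131|137) = (137|131). Reduce: 137 ≡ 6 (mod 131). Now have -(6|131).
Factor out 2: 6 = 2·3. Since 131 ≡ 3 (mod 8), (2|131) = -1. Now have (3|131).
Both 3 ≡ 3 and 131 ≡ 3 (mod 4), so reciprocity gives (3|131) = -(131|3). Reduce: 131 ≡ 2 (mod 3). Now have -(2|3).
Factor out 2: 2 = 2. Since 3 ≡ 3 (mod 8), (2|3) = -1. Now have (1|3).
(1|3) = 1. Collecting the sign factors: 1.

1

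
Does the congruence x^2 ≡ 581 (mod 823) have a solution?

581 ≡ 1 (mod 4), so quadratic reciprocity gives (581/823) = (823/581). Reduce: 823 ≡ 242 (mod 581). Now have (242/581).
Factor out 2: 242 = 2·121. Since 581 ≡ 5 (mod 8), (2/581) = -1. Now have -(121/581).
121 ≡ 1 (mod 4), so quadratic reciprocity gives (121/581) = (581/121). Reduce: 581 ≡ 97 (mod 121). Now have -(97/121).
97 ≡ 1 (mod 4), so quadratic reciprocity gives (97/121) = (121/97). Reduce: 121 ≡ 24 (mod 97). Now have -(24/97).
Factor out 2: 24 = 2^3·3. Since 97 ≡ 1 (mod 8), (2/97) = +1, and (2/97)^3 = +1. Now have -(3/97).
97 ≡ 1 (mod 4), so quadratic reciprocity gives (3/97) = (97/3). Reduce: 97 ≡ 1 (mod 3). Now have -(1/3).
(1/3) = 1. Collecting the sign factors: -1.
The Legendre symbol is -1, so x^2 ≡ 581 (mod 823) has no solution.

no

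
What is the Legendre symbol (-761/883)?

(-761/883)
  = -(761/883)    [883 ≡ 3 mod 4 ⇒ (-1/883) = -1]
  = -(883/761)    [QR: 761 ≡ 1 mod 4, sign kept]
  = -(122/761)    [883 ≡ 122 mod 761]
  = -(61/761)    [761 ≡ 1 mod 8 ⇒ (2/761) = +1]
  = -(761/61)    [QR: 61 ≡ 1 mod 4, sign kept]
  = -(29/61)    [761 ≡ 29 mod 61]
  = -(61/29)    [QR: 29 ≡ 1 mod 4, sign kept]
  = -(3/29)    [61 ≡ 3 mod 29]
  = -(29/3)    [QR: 29 ≡ 1 mod 4, sign kept]
  = -(2/3)    [29 ≡ 2 mod 3]
  = (1/3)    [3 ≡ 3 mod 8 ⇒ (2/3) = -1]
  = 1    [(1/3) = 1]

1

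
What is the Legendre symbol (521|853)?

1

(521|853)
  = (853|521)    [QR: 521 ≡ 1 mod 4, sign kept]
  = (332|521)    [853 ≡ 332 mod 521]
  = (83|521)    [521 ≡ 1 mod 8 ⇒ (2|521)^2 = +1]
  = (521|83)    [QR: 521 ≡ 1 mod 4, sign kept]
  = (23|83)    [521 ≡ 23 mod 83]
  = -(83|23)    [QR: both ≡ 3 mod 4, sign flips]
  = -(14|23)    [83 ≡ 14 mod 23]
  = -(7|23)    [23 ≡ 7 mod 8 ⇒ (2|23) = +1]
  = (23|7)    [QR: both ≡ 3 mod 4, sign flips]
  = (2|7)    [23 ≡ 2 mod 7]
  = (1|7)    [7 ≡ 7 mod 8 ⇒ (2|7) = +1]
  = 1    [(1|7) = 1]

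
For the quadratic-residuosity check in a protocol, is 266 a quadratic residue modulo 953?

Factor out 2: 266 = 2·133. Since 953 ≡ 1 (mod 8), (2/953) = +1. Now have (133/953).
133 ≡ 1 (mod 4), so quadratic reciprocity gives (133/953) = (953/133). Reduce: 953 ≡ 22 (mod 133). Now have (22/133).
Factor out 2: 22 = 2·11. Since 133 ≡ 5 (mod 8), (2/133) = -1. Now have -(11/133).
133 ≡ 1 (mod 4), so quadratic reciprocity gives (11/133) = (133/11). Reduce: 133 ≡ 1 (mod 11). Now have -(1/11).
(1/11) = 1. Collecting the sign factors: -1.
(266/953) = -1, and 953 is prime, so 266 is not a quadratic residue mod 953.

no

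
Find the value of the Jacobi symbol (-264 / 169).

1

Reduce the numerator: -264 ≡ 74 (mod 169), so (-264 / 169) = (74 / 169).
Factor out 2: 74 = 2·37. Since 169 ≡ 1 (mod 8), (2 / 169) = +1. Now have (37 / 169).
37 ≡ 1 (mod 4), so quadratic reciprocity gives (37 / 169) = (169 / 37). Reduce: 169 ≡ 21 (mod 37). Now have (21 / 37).
21 ≡ 1 (mod 4), so quadratic reciprocity gives (21 / 37) = (37 / 21). Reduce: 37 ≡ 16 (mod 21). Now have (16 / 21).
Factor out 2: 16 = 2^4. Since 21 ≡ 5 (mod 8), (2 / 21) = -1, and (2 / 21)^4 = +1. Now have (1 / 21).
(1 / 21) = 1. Collecting the sign factors: 1.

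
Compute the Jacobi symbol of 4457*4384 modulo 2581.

1

By multiplicativity, (4457·4384|2581) = (4457|2581)·(4384|2581).
First factor (4457|2581):
(4457|2581)
  = (1876|2581)    [4457 ≡ 1876 mod 2581]
  = (469|2581)    [2581 ≡ 5 mod 8 ⇒ (2|2581)^2 = +1]
  = (2581|469)    [QR: 469 ≡ 1 mod 4, sign kept]
  = (236|469)    [2581 ≡ 236 mod 469]
  = (59|469)    [469 ≡ 5 mod 8 ⇒ (2|469)^2 = +1]
  = (469|59)    [QR: 469 ≡ 1 mod 4, sign kept]
  = (56|59)    [469 ≡ 56 mod 59]
  = -(7|59)    [59 ≡ 3 mod 8 ⇒ (2|59)^3 = -1]
  = (59|7)    [QR: both ≡ 3 mod 4, sign flips]
  = (3|7)    [59 ≡ 3 mod 7]
  = -(7|3)    [QR: both ≡ 3 mod 4, sign flips]
  = -(1|3)    [7 ≡ 1 mod 3]
  = -1    [(1|3) = 1]
Second factor (4384|2581):
(4384|2581)
  = (1803|2581)    [4384 ≡ 1803 mod 2581]
  = (2581|1803)    [QR: 2581 ≡ 1 mod 4, sign kept]
  = (778|1803)    [2581 ≡ 778 mod 1803]
  = -(389|1803)    [1803 ≡ 3 mod 8 ⇒ (2|1803) = -1]
  = -(1803|389)    [QR: 389 ≡ 1 mod 4, sign kept]
  = -(247|389)    [1803 ≡ 247 mod 389]
  = -(389|247)    [QR: 389 ≡ 1 mod 4, sign kept]
  = -(142|247)    [389 ≡ 142 mod 247]
  = -(71|247)    [247 ≡ 7 mod 8 ⇒ (2|247) = +1]
  = (247|71)    [QR: both ≡ 3 mod 4, sign flips]
  = (34|71)    [247 ≡ 34 mod 71]
  = (17|71)    [71 ≡ 7 mod 8 ⇒ (2|71) = +1]
  = (71|17)    [QR: 17 ≡ 1 mod 4, sign kept]
  = (3|17)    [71 ≡ 3 mod 17]
  = (17|3)    [QR: 17 ≡ 1 mod 4, sign kept]
  = (2|3)    [17 ≡ 2 mod 3]
  = -(1|3)    [3 ≡ 3 mod 8 ⇒ (2|3) = -1]
  = -1    [(1|3) = 1]
Product: (-1)·(-1) = 1.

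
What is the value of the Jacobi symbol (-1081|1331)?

-1

(-1081|1331)
  = (250|1331)    [-1081 ≡ 250 mod 1331]
  = -(125|1331)    [1331 ≡ 3 mod 8 ⇒ (2|1331) = -1]
  = -(1331|125)    [QR: 125 ≡ 1 mod 4, sign kept]
  = -(81|125)    [1331 ≡ 81 mod 125]
  = -(125|81)    [QR: 81 ≡ 1 mod 4, sign kept]
  = -(44|81)    [125 ≡ 44 mod 81]
  = -(11|81)    [81 ≡ 1 mod 8 ⇒ (2|81)^2 = +1]
  = -(81|11)    [QR: 81 ≡ 1 mod 4, sign kept]
  = -(4|11)    [81 ≡ 4 mod 11]
  = -(1|11)    [11 ≡ 3 mod 8 ⇒ (2|11)^2 = +1]
  = -1    [(1|11) = 1]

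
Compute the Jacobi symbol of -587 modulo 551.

-1

(-587/551)
  = (515/551)    [-587 ≡ 515 mod 551]
  = -(551/515)    [QR: both ≡ 3 mod 4, sign flips]
  = -(36/515)    [551 ≡ 36 mod 515]
  = -(9/515)    [515 ≡ 3 mod 8 ⇒ (2/515)^2 = +1]
  = -(515/9)    [QR: 9 ≡ 1 mod 4, sign kept]
  = -(2/9)    [515 ≡ 2 mod 9]
  = -(1/9)    [9 ≡ 1 mod 8 ⇒ (2/9) = +1]
  = -1    [(1/9) = 1]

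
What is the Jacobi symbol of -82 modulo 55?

1

(-82/55)
  = -(82/55)    [55 ≡ 3 mod 4 ⇒ (-1/55) = -1]
  = -(27/55)    [82 ≡ 27 mod 55]
  = (55/27)    [QR: both ≡ 3 mod 4, sign flips]
  = (1/27)    [55 ≡ 1 mod 27]
  = 1    [(1/27) = 1]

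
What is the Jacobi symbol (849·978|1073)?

-1

By multiplicativity, (849·978|1073) = (849|1073)·(978|1073).
First factor (849|1073):
(849|1073)
  = (1073|849)    [QR: 849 ≡ 1 mod 4, sign kept]
  = (224|849)    [1073 ≡ 224 mod 849]
  = (7|849)    [849 ≡ 1 mod 8 ⇒ (2|849)^5 = +1]
  = (849|7)    [QR: 849 ≡ 1 mod 4, sign kept]
  = (2|7)    [849 ≡ 2 mod 7]
  = (1|7)    [7 ≡ 7 mod 8 ⇒ (2|7) = +1]
  = 1    [(1|7) = 1]
Second factor (978|1073):
(978|1073)
  = (489|1073)    [1073 ≡ 1 mod 8 ⇒ (2|1073) = +1]
  = (1073|489)    [QR: 489 ≡ 1 mod 4, sign kept]
  = (95|489)    [1073 ≡ 95 mod 489]
  = (489|95)    [QR: 489 ≡ 1 mod 4, sign kept]
  = (14|95)    [489 ≡ 14 mod 95]
  = (7|95)    [95 ≡ 7 mod 8 ⇒ (2|95) = +1]
  = -(95|7)    [QR: both ≡ 3 mod 4, sign flips]
  = -(4|7)    [95 ≡ 4 mod 7]
  = -(1|7)    [7 ≡ 7 mod 8 ⇒ (2|7)^2 = +1]
  = -1    [(1|7) = 1]
Product: (1)·(-1) = -1.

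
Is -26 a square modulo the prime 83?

no

(-26/83)
  = -(26/83)    [83 ≡ 3 mod 4 ⇒ (-1/83) = -1]
  = (13/83)    [83 ≡ 3 mod 8 ⇒ (2/83) = -1]
  = (83/13)    [QR: 13 ≡ 1 mod 4, sign kept]
  = (5/13)    [83 ≡ 5 mod 13]
  = (13/5)    [QR: 5 ≡ 1 mod 4, sign kept]
  = (3/5)    [13 ≡ 3 mod 5]
  = (5/3)    [QR: 5 ≡ 1 mod 4, sign kept]
  = (2/3)    [5 ≡ 2 mod 3]
  = -(1/3)    [3 ≡ 3 mod 8 ⇒ (2/3) = -1]
  = -1    [(1/3) = 1]
The Legendre symbol is -1, so x^2 ≡ -26 (mod 83) has no solution.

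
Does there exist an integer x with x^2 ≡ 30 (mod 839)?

(30/839)
  = (15/839)    [839 ≡ 7 mod 8 ⇒ (2/839) = +1]
  = -(839/15)    [QR: both ≡ 3 mod 4, sign flips]
  = -(14/15)    [839 ≡ 14 mod 15]
  = -(7/15)    [15 ≡ 7 mod 8 ⇒ (2/15) = +1]
  = (15/7)    [QR: both ≡ 3 mod 4, sign flips]
  = (1/7)    [15 ≡ 1 mod 7]
  = 1    [(1/7) = 1]
The Legendre symbol is 1, so x^2 ≡ 30 (mod 839) has solution.

yes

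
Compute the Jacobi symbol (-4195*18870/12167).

By multiplicativity, (-4195·18870/12167) = (-4195/12167)·(18870/12167).
First factor (-4195/12167):
(-4195/12167)
  = (7972/12167)    [-4195 ≡ 7972 mod 12167]
  = (1993/12167)    [12167 ≡ 7 mod 8 ⇒ (2/12167)^2 = +1]
  = (12167/1993)    [QR: 1993 ≡ 1 mod 4, sign kept]
  = (209/1993)    [12167 ≡ 209 mod 1993]
  = (1993/209)    [QR: 209 ≡ 1 mod 4, sign kept]
  = (112/209)    [1993 ≡ 112 mod 209]
  = (7/209)    [209 ≡ 1 mod 8 ⇒ (2/209)^4 = +1]
  = (209/7)    [QR: 209 ≡ 1 mod 4, sign kept]
  = (6/7)    [209 ≡ 6 mod 7]
  = (3/7)    [7 ≡ 7 mod 8 ⇒ (2/7) = +1]
  = -(7/3)    [QR: both ≡ 3 mod 4, sign flips]
  = -(1/3)    [7 ≡ 1 mod 3]
  = -1    [(1/3) = 1]
Second factor (18870/12167):
(18870/12167)
  = (6703/12167)    [18870 ≡ 6703 mod 12167]
  = -(12167/6703)    [QR: both ≡ 3 mod 4, sign flips]
  = -(5464/6703)    [12167 ≡ 5464 mod 6703]
  = -(683/6703)    [6703 ≡ 7 mod 8 ⇒ (2/6703)^3 = +1]
  = (6703/683)    [QR: both ≡ 3 mod 4, sign flips]
  = (556/683)    [6703 ≡ 556 mod 683]
  = (139/683)    [683 ≡ 3 mod 8 ⇒ (2/683)^2 = +1]
  = -(683/139)    [QR: both ≡ 3 mod 4, sign flips]
  = -(127/139)    [683 ≡ 127 mod 139]
  = (139/127)    [QR: both ≡ 3 mod 4, sign flips]
  = (12/127)    [139 ≡ 12 mod 127]
  = (3/127)    [127 ≡ 7 mod 8 ⇒ (2/127)^2 = +1]
  = -(127/3)    [QR: both ≡ 3 mod 4, sign flips]
  = -(1/3)    [127 ≡ 1 mod 3]
  = -1    [(1/3) = 1]
Product: (-1)·(-1) = 1.

1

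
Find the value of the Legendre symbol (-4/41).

(-4/41)
  = (4/41)    [41 ≡ 1 mod 4 ⇒ (-1/41) = +1]
  = (1/41)    [41 ≡ 1 mod 8 ⇒ (2/41)^2 = +1]
  = 1    [(1/41) = 1]

1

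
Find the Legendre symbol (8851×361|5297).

By multiplicativity, (8851·361|5297) = (8851|5297)·(361|5297).
First factor (8851|5297):
(8851|5297)
  = (3554|5297)    [8851 ≡ 3554 mod 5297]
  = (1777|5297)    [5297 ≡ 1 mod 8 ⇒ (2|5297) = +1]
  = (5297|1777)    [QR: 1777 ≡ 1 mod 4, sign kept]
  = (1743|1777)    [5297 ≡ 1743 mod 1777]
  = (1777|1743)    [QR: 1777 ≡ 1 mod 4, sign kept]
  = (34|1743)    [1777 ≡ 34 mod 1743]
  = (17|1743)    [1743 ≡ 7 mod 8 ⇒ (2|1743) = +1]
  = (1743|17)    [QR: 17 ≡ 1 mod 4, sign kept]
  = (9|17)    [1743 ≡ 9 mod 17]
  = (17|9)    [QR: 9 ≡ 1 mod 4, sign kept]
  = (8|9)    [17 ≡ 8 mod 9]
  = (1|9)    [9 ≡ 1 mod 8 ⇒ (2|9)^3 = +1]
  = 1    [(1|9) = 1]
Second factor (361|5297):
(361|5297)
  = (5297|361)    [QR: 361 ≡ 1 mod 4, sign kept]
  = (243|361)    [5297 ≡ 243 mod 361]
  = (361|243)    [QR: 361 ≡ 1 mod 4, sign kept]
  = (118|243)    [361 ≡ 118 mod 243]
  = -(59|243)    [243 ≡ 3 mod 8 ⇒ (2|243) = -1]
  = (243|59)    [QR: both ≡ 3 mod 4, sign flips]
  = (7|59)    [243 ≡ 7 mod 59]
  = -(59|7)    [QR: both ≡ 3 mod 4, sign flips]
  = -(3|7)    [59 ≡ 3 mod 7]
  = (7|3)    [QR: both ≡ 3 mod 4, sign flips]
  = (1|3)    [7 ≡ 1 mod 3]
  = 1    [(1|3) = 1]
Product: (1)·(1) = 1.

1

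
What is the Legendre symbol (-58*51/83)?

1

By multiplicativity, (-58·51/83) = (-58/83)·(51/83).
First factor (-58/83):
Pull out -1: (-58/83) = (-1/83)·(58/83). Since 83 ≡ 3 (mod 4), (-1/83) = -1. Now have -(58/83).
Factor out 2: 58 = 2·29. Since 83 ≡ 3 (mod 8), (2/83) = -1. Now have (29/83).
29 ≡ 1 (mod 4), so quadratic reciprocity gives (29/83) = (83/29). Reduce: 83 ≡ 25 (mod 29). Now have (25/29).
25 ≡ 1 (mod 4), so quadratic reciprocity gives (25/29) = (29/25). Reduce: 29 ≡ 4 (mod 25). Now have (4/25).
Factor out 2: 4 = 2^2. Since 25 ≡ 1 (mod 8), (2/25) = +1, and (2/25)^2 = +1. Now have (1/25).
(1/25) = 1. Collecting the sign factors: 1.
Second factor (51/83):
Both 51 ≡ 3 and 83 ≡ 3 (mod 4), so reciprocity gives (51/83) = -(83/51). Reduce: 83 ≡ 32 (mod 51). Now have -(32/51).
Factor out 2: 32 = 2^5. Since 51 ≡ 3 (mod 8), (2/51) = -1, and (2/51)^5 = -1. Now have (1/51).
(1/51) = 1. Collecting the sign factors: 1.
Product: (1)·(1) = 1.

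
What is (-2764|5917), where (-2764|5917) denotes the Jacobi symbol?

1

Reduce the numerator: -2764 ≡ 3153 (mod 5917), so (-2764|5917) = (3153|5917).
3153 ≡ 1 (mod 4), so quadratic reciprocity gives (3153|5917) = (5917|3153). Reduce: 5917 ≡ 2764 (mod 3153). Now have (2764|3153).
Factor out 2: 2764 = 2^2·691. Since 3153 ≡ 1 (mod 8), (2|3153) = +1, and (2|3153)^2 = +1. Now have (691|3153).
3153 ≡ 1 (mod 4), so quadratic reciprocity gives (691|3153) = (3153|691). Reduce: 3153 ≡ 389 (mod 691). Now have (389|691).
389 ≡ 1 (mod 4), so quadratic reciprocity gives (389|691) = (691|389). Reduce: 691 ≡ 302 (mod 389). Now have (302|389).
Factor out 2: 302 = 2·151. Since 389 ≡ 5 (mod 8), (2|389) = -1. Now have -(151|389).
389 ≡ 1 (mod 4), so quadratic reciprocity gives (151|389) = (389|151). Reduce: 389 ≡ 87 (mod 151). Now have -(87|151).
Both 87 ≡ 3 and 151 ≡ 3 (mod 4), so reciprocity gives (87|151) = -(151|87). Reduce: 151 ≡ 64 (mod 87). Now have (64|87).
Factor out 2: 64 = 2^6. Since 87 ≡ 7 (mod 8), (2|87) = +1, and (2|87)^6 = +1. Now have (1|87).
(1|87) = 1. Collecting the sign factors: 1.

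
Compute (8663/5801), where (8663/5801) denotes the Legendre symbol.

-1

(8663/5801)
  = (2862/5801)    [8663 ≡ 2862 mod 5801]
  = (1431/5801)    [5801 ≡ 1 mod 8 ⇒ (2/5801) = +1]
  = (5801/1431)    [QR: 5801 ≡ 1 mod 4, sign kept]
  = (77/1431)    [5801 ≡ 77 mod 1431]
  = (1431/77)    [QR: 77 ≡ 1 mod 4, sign kept]
  = (45/77)    [1431 ≡ 45 mod 77]
  = (77/45)    [QR: 45 ≡ 1 mod 4, sign kept]
  = (32/45)    [77 ≡ 32 mod 45]
  = -(1/45)    [45 ≡ 5 mod 8 ⇒ (2/45)^5 = -1]
  = -1    [(1/45) = 1]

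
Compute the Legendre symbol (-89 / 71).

-1

Reduce the numerator: -89 ≡ 53 (mod 71), so (-89 / 71) = (53 / 71).
53 ≡ 1 (mod 4), so quadratic reciprocity gives (53 / 71) = (71 / 53). Reduce: 71 ≡ 18 (mod 53). Now have (18 / 53).
Factor out 2: 18 = 2·9. Since 53 ≡ 5 (mod 8), (2 / 53) = -1. Now have -(9 / 53).
9 ≡ 1 (mod 4), so quadratic reciprocity gives (9 / 53) = (53 / 9). Reduce: 53 ≡ 8 (mod 9). Now have -(8 / 9).
Factor out 2: 8 = 2^3. Since 9 ≡ 1 (mod 8), (2 / 9) = +1, and (2 / 9)^3 = +1. Now have -(1 / 9).
(1 / 9) = 1. Collecting the sign factors: -1.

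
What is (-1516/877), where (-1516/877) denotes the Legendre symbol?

1

(-1516/877)
  = (238/877)    [-1516 ≡ 238 mod 877]
  = -(119/877)    [877 ≡ 5 mod 8 ⇒ (2/877) = -1]
  = -(877/119)    [QR: 877 ≡ 1 mod 4, sign kept]
  = -(44/119)    [877 ≡ 44 mod 119]
  = -(11/119)    [119 ≡ 7 mod 8 ⇒ (2/119)^2 = +1]
  = (119/11)    [QR: both ≡ 3 mod 4, sign flips]
  = (9/11)    [119 ≡ 9 mod 11]
  = (11/9)    [QR: 9 ≡ 1 mod 4, sign kept]
  = (2/9)    [11 ≡ 2 mod 9]
  = (1/9)    [9 ≡ 1 mod 8 ⇒ (2/9) = +1]
  = 1    [(1/9) = 1]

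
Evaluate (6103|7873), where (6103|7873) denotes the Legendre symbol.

7873 ≡ 1 (mod 4), so quadratic reciprocity gives (6103|7873) = (7873|6103). Reduce: 7873 ≡ 1770 (mod 6103). Now have (1770|6103).
Factor out 2: 1770 = 2·885. Since 6103 ≡ 7 (mod 8), (2|6103) = +1. Now have (885|6103).
885 ≡ 1 (mod 4), so quadratic reciprocity gives (885|6103) = (6103|885). Reduce: 6103 ≡ 793 (mod 885). Now have (793|885).
793 ≡ 1 (mod 4), so quadratic reciprocity gives (793|885) = (885|793). Reduce: 885 ≡ 92 (mod 793). Now have (92|793).
Factor out 2: 92 = 2^2·23. Since 793 ≡ 1 (mod 8), (2|793) = +1, and (2|793)^2 = +1. Now have (23|793).
793 ≡ 1 (mod 4), so quadratic reciprocity gives (23|793) = (793|23). Reduce: 793 ≡ 11 (mod 23). Now have (11|23).
Both 11 ≡ 3 and 23 ≡ 3 (mod 4), so reciprocity gives (11|23) = -(23|11). Reduce: 23 ≡ 1 (mod 11). Now have -(1|11).
(1|11) = 1. Collecting the sign factors: -1.

-1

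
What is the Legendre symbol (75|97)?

97 ≡ 1 (mod 4), so quadratic reciprocity gives (75|97) = (97|75). Reduce: 97 ≡ 22 (mod 75). Now have (22|75).
Factor out 2: 22 = 2·11. Since 75 ≡ 3 (mod 8), (2|75) = -1. Now have -(11|75).
Both 11 ≡ 3 and 75 ≡ 3 (mod 4), so reciprocity gives (11|75) = -(75|11). Reduce: 75 ≡ 9 (mod 11). Now have (9|11).
9 ≡ 1 (mod 4), so quadratic reciprocity gives (9|11) = (11|9). Reduce: 11 ≡ 2 (mod 9). Now have (2|9).
Factor out 2: 2 = 2. Since 9 ≡ 1 (mod 8), (2|9) = +1. Now have (1|9).
(1|9) = 1. Collecting the sign factors: 1.

1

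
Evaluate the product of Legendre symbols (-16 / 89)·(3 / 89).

By multiplicativity, (-16·3 / 89) = (-16 / 89)·(3 / 89).
First factor (-16 / 89):
(-16 / 89)
  = (73 / 89)    [-16 ≡ 73 mod 89]
  = (89 / 73)    [QR: 73 ≡ 1 mod 4, sign kept]
  = (16 / 73)    [89 ≡ 16 mod 73]
  = (1 / 73)    [73 ≡ 1 mod 8 ⇒ (2 / 73)^4 = +1]
  = 1    [(1 / 73) = 1]
Second factor (3 / 89):
(3 / 89)
  = (89 / 3)    [QR: 89 ≡ 1 mod 4, sign kept]
  = (2 / 3)    [89 ≡ 2 mod 3]
  = -(1 / 3)    [3 ≡ 3 mod 8 ⇒ (2 / 3) = -1]
  = -1    [(1 / 3) = 1]
Product: (1)·(-1) = -1.

-1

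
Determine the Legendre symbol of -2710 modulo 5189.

Pull out -1: (-2710/5189) = (-1/5189)·(2710/5189). Since 5189 ≡ 1 (mod 4), (-1/5189) = +1. Now have (2710/5189).
Factor out 2: 2710 = 2·1355. Since 5189 ≡ 5 (mod 8), (2/5189) = -1. Now have -(1355/5189).
5189 ≡ 1 (mod 4), so quadratic reciprocity gives (1355/5189) = (5189/1355). Reduce: 5189 ≡ 1124 (mod 1355). Now have -(1124/1355).
Factor out 2: 1124 = 2^2·281. Since 1355 ≡ 3 (mod 8), (2/1355) = -1, and (2/1355)^2 = +1. Now have -(281/1355).
281 ≡ 1 (mod 4), so quadratic reciprocity gives (281/1355) = (1355/281). Reduce: 1355 ≡ 231 (mod 281). Now have -(231/281).
281 ≡ 1 (mod 4), so quadratic reciprocity gives (231/281) = (281/231). Reduce: 281 ≡ 50 (mod 231). Now have -(50/231).
Factor out 2: 50 = 2·25. Since 231 ≡ 7 (mod 8), (2/231) = +1. Now have -(25/231).
25 ≡ 1 (mod 4), so quadratic reciprocity gives (25/231) = (231/25). Reduce: 231 ≡ 6 (mod 25). Now have -(6/25).
Factor out 2: 6 = 2·3. Since 25 ≡ 1 (mod 8), (2/25) = +1. Now have -(3/25).
25 ≡ 1 (mod 4), so quadratic reciprocity gives (3/25) = (25/3). Reduce: 25 ≡ 1 (mod 3). Now have -(1/3).
(1/3) = 1. Collecting the sign factors: -1.

-1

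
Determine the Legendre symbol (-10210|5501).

-1

(-10210|5501)
  = (10210|5501)    [5501 ≡ 1 mod 4 ⇒ (-1|5501) = +1]
  = (4709|5501)    [10210 ≡ 4709 mod 5501]
  = (5501|4709)    [QR: 4709 ≡ 1 mod 4, sign kept]
  = (792|4709)    [5501 ≡ 792 mod 4709]
  = -(99|4709)    [4709 ≡ 5 mod 8 ⇒ (2|4709)^3 = -1]
  = -(4709|99)    [QR: 4709 ≡ 1 mod 4, sign kept]
  = -(56|99)    [4709 ≡ 56 mod 99]
  = (7|99)    [99 ≡ 3 mod 8 ⇒ (2|99)^3 = -1]
  = -(99|7)    [QR: both ≡ 3 mod 4, sign flips]
  = -(1|7)    [99 ≡ 1 mod 7]
  = -1    [(1|7) = 1]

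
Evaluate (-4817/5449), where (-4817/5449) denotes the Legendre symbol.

-1

Reduce the numerator: -4817 ≡ 632 (mod 5449), so (-4817/5449) = (632/5449).
Factor out 2: 632 = 2^3·79. Since 5449 ≡ 1 (mod 8), (2/5449) = +1, and (2/5449)^3 = +1. Now have (79/5449).
5449 ≡ 1 (mod 4), so quadratic reciprocity gives (79/5449) = (5449/79). Reduce: 5449 ≡ 77 (mod 79). Now have (77/79).
77 ≡ 1 (mod 4), so quadratic reciprocity gives (77/79) = (79/77). Reduce: 79 ≡ 2 (mod 77). Now have (2/77).
Factor out 2: 2 = 2. Since 77 ≡ 5 (mod 8), (2/77) = -1. Now have -(1/77).
(1/77) = 1. Collecting the sign factors: -1.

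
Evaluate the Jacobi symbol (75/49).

(75/49)
  = (26/49)    [75 ≡ 26 mod 49]
  = (13/49)    [49 ≡ 1 mod 8 ⇒ (2/49) = +1]
  = (49/13)    [QR: 13 ≡ 1 mod 4, sign kept]
  = (10/13)    [49 ≡ 10 mod 13]
  = -(5/13)    [13 ≡ 5 mod 8 ⇒ (2/13) = -1]
  = -(13/5)    [QR: 5 ≡ 1 mod 4, sign kept]
  = -(3/5)    [13 ≡ 3 mod 5]
  = -(5/3)    [QR: 5 ≡ 1 mod 4, sign kept]
  = -(2/3)    [5 ≡ 2 mod 3]
  = (1/3)    [3 ≡ 3 mod 8 ⇒ (2/3) = -1]
  = 1    [(1/3) = 1]

1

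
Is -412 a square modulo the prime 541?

yes

Pull out -1: (-412/541) = (-1/541)·(412/541). Since 541 ≡ 1 (mod 4), (-1/541) = +1. Now have (412/541).
Factor out 2: 412 = 2^2·103. Since 541 ≡ 5 (mod 8), (2/541) = -1, and (2/541)^2 = +1. Now have (103/541).
541 ≡ 1 (mod 4), so quadratic reciprocity gives (103/541) = (541/103). Reduce: 541 ≡ 26 (mod 103). Now have (26/103).
Factor out 2: 26 = 2·13. Since 103 ≡ 7 (mod 8), (2/103) = +1. Now have (13/103).
13 ≡ 1 (mod 4), so quadratic reciprocity gives (13/103) = (103/13). Reduce: 103 ≡ 12 (mod 13). Now have (12/13).
Factor out 2: 12 = 2^2·3. Since 13 ≡ 5 (mod 8), (2/13) = -1, and (2/13)^2 = +1. Now have (3/13).
13 ≡ 1 (mod 4), so quadratic reciprocity gives (3/13) = (13/3). Reduce: 13 ≡ 1 (mod 3). Now have (1/3).
(1/3) = 1. Collecting the sign factors: 1.
(-412/541) = 1, and 541 is prime, so -412 is a quadratic residue mod 541.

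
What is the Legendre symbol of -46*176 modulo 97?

By multiplicativity, (-46·176 / 97) = (-46 / 97)·(176 / 97).
First factor (-46 / 97):
(-46 / 97)
  = (46 / 97)    [97 ≡ 1 mod 4 ⇒ (-1 / 97) = +1]
  = (23 / 97)    [97 ≡ 1 mod 8 ⇒ (2 / 97) = +1]
  = (97 / 23)    [QR: 97 ≡ 1 mod 4, sign kept]
  = (5 / 23)    [97 ≡ 5 mod 23]
  = (23 / 5)    [QR: 5 ≡ 1 mod 4, sign kept]
  = (3 / 5)    [23 ≡ 3 mod 5]
  = (5 / 3)    [QR: 5 ≡ 1 mod 4, sign kept]
  = (2 / 3)    [5 ≡ 2 mod 3]
  = -(1 / 3)    [3 ≡ 3 mod 8 ⇒ (2 / 3) = -1]
  = -1    [(1 / 3) = 1]
Second factor (176 / 97):
(176 / 97)
  = (79 / 97)    [176 ≡ 79 mod 97]
  = (97 / 79)    [QR: 97 ≡ 1 mod 4, sign kept]
  = (18 / 79)    [97 ≡ 18 mod 79]
  = (9 / 79)    [79 ≡ 7 mod 8 ⇒ (2 / 79) = +1]
  = (79 / 9)    [QR: 9 ≡ 1 mod 4, sign kept]
  = (7 / 9)    [79 ≡ 7 mod 9]
  = (9 / 7)    [QR: 9 ≡ 1 mod 4, sign kept]
  = (2 / 7)    [9 ≡ 2 mod 7]
  = (1 / 7)    [7 ≡ 7 mod 8 ⇒ (2 / 7) = +1]
  = 1    [(1 / 7) = 1]
Product: (-1)·(1) = -1.

-1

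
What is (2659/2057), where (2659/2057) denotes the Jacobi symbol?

(2659/2057)
  = (602/2057)    [2659 ≡ 602 mod 2057]
  = (301/2057)    [2057 ≡ 1 mod 8 ⇒ (2/2057) = +1]
  = (2057/301)    [QR: 301 ≡ 1 mod 4, sign kept]
  = (251/301)    [2057 ≡ 251 mod 301]
  = (301/251)    [QR: 301 ≡ 1 mod 4, sign kept]
  = (50/251)    [301 ≡ 50 mod 251]
  = -(25/251)    [251 ≡ 3 mod 8 ⇒ (2/251) = -1]
  = -(251/25)    [QR: 25 ≡ 1 mod 4, sign kept]
  = -(1/25)    [251 ≡ 1 mod 25]
  = -1    [(1/25) = 1]

-1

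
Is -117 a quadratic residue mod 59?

Pull out -1: (-117/59) = (-1/59)·(117/59). Since 59 ≡ 3 (mod 4), (-1/59) = -1. Now have -(117/59).
Reduce the numerator: 117 ≡ 58 (mod 59), so (117/59) = (58/59).
Factor out 2: 58 = 2·29. Since 59 ≡ 3 (mod 8), (2/59) = -1. Now have (29/59).
29 ≡ 1 (mod 4), so quadratic reciprocity gives (29/59) = (59/29). Reduce: 59 ≡ 1 (mod 29). Now have (1/29).
(1/29) = 1. Collecting the sign factors: 1.
(-117/59) = 1, and 59 is prime, so -117 is a quadratic residue mod 59.

yes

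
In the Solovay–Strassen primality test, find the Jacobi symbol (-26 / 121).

1

Reduce the numerator: -26 ≡ 95 (mod 121), so (-26 / 121) = (95 / 121).
121 ≡ 1 (mod 4), so quadratic reciprocity gives (95 / 121) = (121 / 95). Reduce: 121 ≡ 26 (mod 95). Now have (26 / 95).
Factor out 2: 26 = 2·13. Since 95 ≡ 7 (mod 8), (2 / 95) = +1. Now have (13 / 95).
13 ≡ 1 (mod 4), so quadratic reciprocity gives (13 / 95) = (95 / 13). Reduce: 95 ≡ 4 (mod 13). Now have (4 / 13).
Factor out 2: 4 = 2^2. Since 13 ≡ 5 (mod 8), (2 / 13) = -1, and (2 / 13)^2 = +1. Now have (1 / 13).
(1 / 13) = 1. Collecting the sign factors: 1.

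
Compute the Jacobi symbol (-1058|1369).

1

(-1058|1369)
  = (311|1369)    [-1058 ≡ 311 mod 1369]
  = (1369|311)    [QR: 1369 ≡ 1 mod 4, sign kept]
  = (125|311)    [1369 ≡ 125 mod 311]
  = (311|125)    [QR: 125 ≡ 1 mod 4, sign kept]
  = (61|125)    [311 ≡ 61 mod 125]
  = (125|61)    [QR: 61 ≡ 1 mod 4, sign kept]
  = (3|61)    [125 ≡ 3 mod 61]
  = (61|3)    [QR: 61 ≡ 1 mod 4, sign kept]
  = (1|3)    [61 ≡ 1 mod 3]
  = 1    [(1|3) = 1]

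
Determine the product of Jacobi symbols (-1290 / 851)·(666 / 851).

0

By multiplicativity, (-1290·666 / 851) = (-1290 / 851)·(666 / 851).
First factor (-1290 / 851):
Pull out -1: (-1290 / 851) = (-1 / 851)·(1290 / 851). Since 851 ≡ 3 (mod 4), (-1 / 851) = -1. Now have -(1290 / 851).
Reduce the numerator: 1290 ≡ 439 (mod 851), so (1290 / 851) = (439 / 851).
Both 439 ≡ 3 and 851 ≡ 3 (mod 4), so reciprocity gives (439 / 851) = -(851 / 439). Reduce: 851 ≡ 412 (mod 439). Now have (412 / 439).
Factor out 2: 412 = 2^2·103. Since 439 ≡ 7 (mod 8), (2 / 439) = +1, and (2 / 439)^2 = +1. Now have (103 / 439).
Both 103 ≡ 3 and 439 ≡ 3 (mod 4), so reciprocity gives (103 / 439) = -(439 / 103). Reduce: 439 ≡ 27 (mod 103). Now have -(27 / 103).
Both 27 ≡ 3 and 103 ≡ 3 (mod 4), so reciprocity gives (27 / 103) = -(103 / 27). Reduce: 103 ≡ 22 (mod 27). Now have (22 / 27).
Factor out 2: 22 = 2·11. Since 27 ≡ 3 (mod 8), (2 / 27) = -1. Now have -(11 / 27).
Both 11 ≡ 3 and 27 ≡ 3 (mod 4), so reciprocity gives (11 / 27) = -(27 / 11). Reduce: 27 ≡ 5 (mod 11). Now have (5 / 11).
5 ≡ 1 (mod 4), so quadratic reciprocity gives (5 / 11) = (11 / 5). Reduce: 11 ≡ 1 (mod 5). Now have (1 / 5).
(1 / 5) = 1. Collecting the sign factors: 1.
Second factor (666 / 851):
Factor out 2: 666 = 2·333. Since 851 ≡ 3 (mod 8), (2 / 851) = -1. Now have -(333 / 851).
333 ≡ 1 (mod 4), so quadratic reciprocity gives (333 / 851) = (851 / 333). Reduce: 851 ≡ 185 (mod 333). Now have -(185 / 333).
185 ≡ 1 (mod 4), so quadratic reciprocity gives (185 / 333) = (333 / 185). Reduce: 333 ≡ 148 (mod 185). Now have -(148 / 185).
Factor out 2: 148 = 2^2·37. Since 185 ≡ 1 (mod 8), (2 / 185) = +1, and (2 / 185)^2 = +1. Now have -(37 / 185).
37 ≡ 1 (mod 4), so quadratic reciprocity gives (37 / 185) = (185 / 37). Reduce: 185 ≡ 0 (mod 37). Now have -(0 / 37).
The numerator is now 0 with denominator 37 > 1: the symbol is 0.
Product: (1)·(0) = 0.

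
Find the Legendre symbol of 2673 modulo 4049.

(2673 / 4049)
  = (4049 / 2673)    [QR: 2673 ≡ 1 mod 4, sign kept]
  = (1376 / 2673)    [4049 ≡ 1376 mod 2673]
  = (43 / 2673)    [2673 ≡ 1 mod 8 ⇒ (2 / 2673)^5 = +1]
  = (2673 / 43)    [QR: 2673 ≡ 1 mod 4, sign kept]
  = (7 / 43)    [2673 ≡ 7 mod 43]
  = -(43 / 7)    [QR: both ≡ 3 mod 4, sign flips]
  = -(1 / 7)    [43 ≡ 1 mod 7]
  = -1    [(1 / 7) = 1]

-1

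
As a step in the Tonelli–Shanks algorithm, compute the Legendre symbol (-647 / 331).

-1

Pull out -1: (-647 / 331) = (-1 / 331)·(647 / 331). Since 331 ≡ 3 (mod 4), (-1 / 331) = -1. Now have -(647 / 331).
Reduce the numerator: 647 ≡ 316 (mod 331), so (647 / 331) = (316 / 331).
Factor out 2: 316 = 2^2·79. Since 331 ≡ 3 (mod 8), (2 / 331) = -1, and (2 / 331)^2 = +1. Now have -(79 / 331).
Both 79 ≡ 3 and 331 ≡ 3 (mod 4), so reciprocity gives (79 / 331) = -(331 / 79). Reduce: 331 ≡ 15 (mod 79). Now have (15 / 79).
Both 15 ≡ 3 and 79 ≡ 3 (mod 4), so reciprocity gives (15 / 79) = -(79 / 15). Reduce: 79 ≡ 4 (mod 15). Now have -(4 / 15).
Factor out 2: 4 = 2^2. Since 15 ≡ 7 (mod 8), (2 / 15) = +1, and (2 / 15)^2 = +1. Now have -(1 / 15).
(1 / 15) = 1. Collecting the sign factors: -1.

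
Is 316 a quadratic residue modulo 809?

Factor out 2: 316 = 2^2·79. Since 809 ≡ 1 (mod 8), (2|809) = +1, and (2|809)^2 = +1. Now have (79|809).
809 ≡ 1 (mod 4), so quadratic reciprocity gives (79|809) = (809|79). Reduce: 809 ≡ 19 (mod 79). Now have (19|79).
Both 19 ≡ 3 and 79 ≡ 3 (mod 4), so reciprocity gives (19|79) = -(79|19). Reduce: 79 ≡ 3 (mod 19). Now have -(3|19).
Both 3 ≡ 3 and 19 ≡ 3 (mod 4), so reciprocity gives (3|19) = -(19|3). Reduce: 19 ≡ 1 (mod 3). Now have (1|3).
(1|3) = 1. Collecting the sign factors: 1.
The Legendre symbol is 1, so x^2 ≡ 316 (mod 809) has solution.

yes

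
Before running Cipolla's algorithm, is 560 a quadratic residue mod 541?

yes

(560|541)
  = (19|541)    [560 ≡ 19 mod 541]
  = (541|19)    [QR: 541 ≡ 1 mod 4, sign kept]
  = (9|19)    [541 ≡ 9 mod 19]
  = (19|9)    [QR: 9 ≡ 1 mod 4, sign kept]
  = (1|9)    [19 ≡ 1 mod 9]
  = 1    [(1|9) = 1]
The Legendre symbol is 1, so x^2 ≡ 560 (mod 541) has solution.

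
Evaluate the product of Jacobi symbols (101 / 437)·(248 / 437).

By multiplicativity, (101·248 / 437) = (101 / 437)·(248 / 437).
First factor (101 / 437):
(101 / 437)
  = (437 / 101)    [QR: 101 ≡ 1 mod 4, sign kept]
  = (33 / 101)    [437 ≡ 33 mod 101]
  = (101 / 33)    [QR: 33 ≡ 1 mod 4, sign kept]
  = (2 / 33)    [101 ≡ 2 mod 33]
  = (1 / 33)    [33 ≡ 1 mod 8 ⇒ (2 / 33) = +1]
  = 1    [(1 / 33) = 1]
Second factor (248 / 437):
(248 / 437)
  = -(31 / 437)    [437 ≡ 5 mod 8 ⇒ (2 / 437)^3 = -1]
  = -(437 / 31)    [QR: 437 ≡ 1 mod 4, sign kept]
  = -(3 / 31)    [437 ≡ 3 mod 31]
  = (31 / 3)    [QR: both ≡ 3 mod 4, sign flips]
  = (1 / 3)    [31 ≡ 1 mod 3]
  = 1    [(1 / 3) = 1]
Product: (1)·(1) = 1.

1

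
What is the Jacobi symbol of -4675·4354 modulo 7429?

By multiplicativity, (-4675·4354/7429) = (-4675/7429)·(4354/7429).
First factor (-4675/7429):
Pull out -1: (-4675/7429) = (-1/7429)·(4675/7429). Since 7429 ≡ 1 (mod 4), (-1/7429) = +1. Now have (4675/7429).
7429 ≡ 1 (mod 4), so quadratic reciprocity gives (4675/7429) = (7429/4675). Reduce: 7429 ≡ 2754 (mod 4675). Now have (2754/4675).
Factor out 2: 2754 = 2·1377. Since 4675 ≡ 3 (mod 8), (2/4675) = -1. Now have -(1377/4675).
1377 ≡ 1 (mod 4), so quadratic reciprocity gives (1377/4675) = (4675/1377). Reduce: 4675 ≡ 544 (mod 1377). Now have -(544/1377).
Factor out 2: 544 = 2^5·17. Since 1377 ≡ 1 (mod 8), (2/1377) = +1, and (2/1377)^5 = +1. Now have -(17/1377).
17 ≡ 1 (mod 4), so quadratic reciprocity gives (17/1377) = (1377/17). Reduce: 1377 ≡ 0 (mod 17). Now have -(0/17).
The numerator is now 0 with denominator 17 > 1: the symbol is 0.
Second factor (4354/7429):
Factor out 2: 4354 = 2·2177. Since 7429 ≡ 5 (mod 8), (2/7429) = -1. Now have -(2177/7429).
2177 ≡ 1 (mod 4), so quadratic reciprocity gives (2177/7429) = (7429/2177). Reduce: 7429 ≡ 898 (mod 2177). Now have -(898/2177).
Factor out 2: 898 = 2·449. Since 2177 ≡ 1 (mod 8), (2/2177) = +1. Now have -(449/2177).
449 ≡ 1 (mod 4), so quadratic reciprocity gives (449/2177) = (2177/449). Reduce: 2177 ≡ 381 (mod 449). Now have -(381/449).
381 ≡ 1 (mod 4), so quadratic reciprocity gives (381/449) = (449/381). Reduce: 449 ≡ 68 (mod 381). Now have -(68/381).
Factor out 2: 68 = 2^2·17. Since 381 ≡ 5 (mod 8), (2/381) = -1, and (2/381)^2 = +1. Now have -(17/381).
17 ≡ 1 (mod 4), so quadratic reciprocity gives (17/381) = (381/17). Reduce: 381 ≡ 7 (mod 17). Now have -(7/17).
17 ≡ 1 (mod 4), so quadratic reciprocity gives (7/17) = (17/7). Reduce: 17 ≡ 3 (mod 7). Now have -(3/7).
Both 3 ≡ 3 and 7 ≡ 3 (mod 4), so reciprocity gives (3/7) = -(7/3). Reduce: 7 ≡ 1 (mod 3). Now have (1/3).
(1/3) = 1. Collecting the sign factors: 1.
Product: (0)·(1) = 0.

0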